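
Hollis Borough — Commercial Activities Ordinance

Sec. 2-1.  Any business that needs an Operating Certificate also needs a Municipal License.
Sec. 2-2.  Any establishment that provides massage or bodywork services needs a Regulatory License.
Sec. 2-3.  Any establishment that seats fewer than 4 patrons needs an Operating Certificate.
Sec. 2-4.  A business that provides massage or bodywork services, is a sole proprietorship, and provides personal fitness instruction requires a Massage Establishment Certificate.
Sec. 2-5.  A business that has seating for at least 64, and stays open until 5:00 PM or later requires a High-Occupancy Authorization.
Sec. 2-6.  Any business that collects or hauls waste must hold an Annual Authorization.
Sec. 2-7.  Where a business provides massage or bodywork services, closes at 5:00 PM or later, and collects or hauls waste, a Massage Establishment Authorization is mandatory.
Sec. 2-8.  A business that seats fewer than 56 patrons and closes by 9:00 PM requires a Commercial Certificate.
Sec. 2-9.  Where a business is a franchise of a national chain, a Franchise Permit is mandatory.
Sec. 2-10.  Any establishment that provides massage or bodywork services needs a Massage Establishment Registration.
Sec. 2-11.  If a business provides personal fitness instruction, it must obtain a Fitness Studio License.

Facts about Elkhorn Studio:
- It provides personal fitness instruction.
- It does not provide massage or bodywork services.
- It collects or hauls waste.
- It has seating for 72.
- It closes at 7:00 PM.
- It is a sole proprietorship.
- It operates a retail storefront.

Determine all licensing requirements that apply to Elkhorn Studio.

Annual Authorization, Fitness Studio License, High-Occupancy Authorization

Sec. 2-1. Operating Certificate is not required → no effect.
Sec. 2-2. does not provide massage or bodywork services → Regulatory License not required.
Sec. 2-3. seating 72 ≥ 4 → Operating Certificate not required.
Sec. 2-4. does not provide massage or bodywork services; is a sole proprietorship; provides personal fitness instruction → Massage Establishment Certificate not required.
Sec. 2-5. seating 72 ≥ 64; closes 7:00 PM, after 5:00 PM → High-Occupancy Authorization required.
Sec. 2-6. collects or hauls waste → Annual Authorization required.
Sec. 2-7. does not provide massage or bodywork services; closes 7:00 PM, after 5:00 PM; collects or hauls waste → Massage Establishment Authorization not required.
Sec. 2-8. seating 72 ≥ 56; closes 7:00 PM, at/before 9:00 PM → Commercial Certificate not required.
Sec. 2-9. is a sole proprietorship (not: is a franchise of a national chain) → Franchise Permit not required.
Sec. 2-10. does not provide massage or bodywork services → Massage Establishment Registration not required.
Sec. 2-11. provides personal fitness instruction → Fitness Studio License required.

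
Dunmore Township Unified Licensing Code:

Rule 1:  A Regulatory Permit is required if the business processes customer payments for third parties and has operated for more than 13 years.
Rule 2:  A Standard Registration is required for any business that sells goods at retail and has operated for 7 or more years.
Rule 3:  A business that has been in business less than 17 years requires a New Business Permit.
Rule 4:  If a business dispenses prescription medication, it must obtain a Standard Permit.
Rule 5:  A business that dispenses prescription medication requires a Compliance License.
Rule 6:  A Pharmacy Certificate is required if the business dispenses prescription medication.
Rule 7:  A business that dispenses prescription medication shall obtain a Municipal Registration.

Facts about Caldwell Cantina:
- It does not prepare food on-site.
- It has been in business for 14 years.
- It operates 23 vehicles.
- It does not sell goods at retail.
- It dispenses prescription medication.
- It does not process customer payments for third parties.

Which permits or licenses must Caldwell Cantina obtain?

Compliance License, Municipal Registration, New Business Permit, Pharmacy Certificate, Standard Permit

Rule 1: does not process customer payments for third parties; years in business 14 > 13 → Regulatory Permit not required.
Rule 2: does not sell goods at retail; years in business 14 ≥ 7 → Standard Registration not required.
Rule 3: years in business 14 < 17 → New Business Permit required.
Rule 4: dispenses prescription medication → Standard Permit required.
Rule 5: dispenses prescription medication → Compliance License required.
Rule 6: dispenses prescription medication → Pharmacy Certificate required.
Rule 7: dispenses prescription medication → Municipal Registration required.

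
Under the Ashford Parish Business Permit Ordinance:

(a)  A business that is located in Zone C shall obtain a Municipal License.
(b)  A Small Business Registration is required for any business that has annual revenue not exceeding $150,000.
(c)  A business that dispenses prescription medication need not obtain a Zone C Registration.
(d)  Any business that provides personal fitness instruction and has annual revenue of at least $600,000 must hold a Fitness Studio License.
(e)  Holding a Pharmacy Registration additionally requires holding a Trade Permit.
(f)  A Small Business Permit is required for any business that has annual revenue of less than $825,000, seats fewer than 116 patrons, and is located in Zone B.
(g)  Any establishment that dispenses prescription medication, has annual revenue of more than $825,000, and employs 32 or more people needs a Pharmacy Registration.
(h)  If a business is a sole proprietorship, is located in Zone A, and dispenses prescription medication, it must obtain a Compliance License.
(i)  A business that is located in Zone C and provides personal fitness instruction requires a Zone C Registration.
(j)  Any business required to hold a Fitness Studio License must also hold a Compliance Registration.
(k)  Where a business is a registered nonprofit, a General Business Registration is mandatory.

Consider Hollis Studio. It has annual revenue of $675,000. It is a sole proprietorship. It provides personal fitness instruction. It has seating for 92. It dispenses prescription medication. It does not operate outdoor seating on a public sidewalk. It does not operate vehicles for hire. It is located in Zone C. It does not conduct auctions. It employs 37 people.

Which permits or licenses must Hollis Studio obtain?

Compliance Registration, Fitness Studio License, Municipal License

(a) is located in Zone C → Municipal License required.
(b) revenue $675,000 > $150,000 → Small Business Registration not required.
(c) dispenses prescription medication → exempt from Zone C Registration.
(d) provides personal fitness instruction; revenue $675,000 ≥ $600,000 → Fitness Studio License required.
(e) Pharmacy Registration is not required → no effect.
(f) revenue $675,000 < $825,000; seating 92 < 116; is located in Zone C (not: is located in Zone B) → Small Business Permit not required.
(g) dispenses prescription medication; revenue $675,000 ≤ $825,000; employees 37 ≥ 32 → Pharmacy Registration not required.
(h) is a sole proprietorship; is located in Zone C (not: is located in Zone A); dispenses prescription medication → Compliance License not required.
(i) is located in Zone C; provides personal fitness instruction → Zone C Registration required.
(j) Fitness Studio License is required → Compliance Registration also required.
(k) is a sole proprietorship (not: is a registered nonprofit) → General Business Registration not required.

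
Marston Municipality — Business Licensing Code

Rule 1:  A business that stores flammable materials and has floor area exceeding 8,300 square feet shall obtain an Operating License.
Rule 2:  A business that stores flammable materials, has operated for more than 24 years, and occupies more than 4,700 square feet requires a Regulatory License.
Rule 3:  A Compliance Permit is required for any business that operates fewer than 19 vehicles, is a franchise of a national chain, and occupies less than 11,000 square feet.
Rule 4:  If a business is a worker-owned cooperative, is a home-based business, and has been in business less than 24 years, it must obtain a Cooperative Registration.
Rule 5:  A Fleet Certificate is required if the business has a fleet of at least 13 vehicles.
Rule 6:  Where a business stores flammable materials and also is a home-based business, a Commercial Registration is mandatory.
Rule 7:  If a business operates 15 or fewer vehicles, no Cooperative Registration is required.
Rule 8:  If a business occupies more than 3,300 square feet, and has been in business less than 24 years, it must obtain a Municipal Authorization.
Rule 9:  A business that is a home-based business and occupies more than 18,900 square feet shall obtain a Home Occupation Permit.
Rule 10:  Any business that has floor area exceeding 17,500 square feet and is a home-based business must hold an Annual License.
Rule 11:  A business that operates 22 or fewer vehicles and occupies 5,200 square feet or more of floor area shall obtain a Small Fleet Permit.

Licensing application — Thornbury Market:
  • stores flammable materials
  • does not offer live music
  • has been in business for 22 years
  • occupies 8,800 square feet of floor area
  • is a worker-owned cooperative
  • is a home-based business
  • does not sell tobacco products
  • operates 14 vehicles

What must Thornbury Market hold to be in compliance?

Commercial Registration, Fleet Certificate, Municipal Authorization, Operating License, Small Fleet Permit

Rule 1: stores flammable materials; floor area 8,800 square feet > 8,300 square feet → Operating License required.
Rule 2: stores flammable materials; years in business 22 ≤ 24; floor area 8,800 square feet > 4,700 square feet → Regulatory License not required.
Rule 3: vehicles 14 < 19; is a worker-owned cooperative (not: is a franchise of a national chain); floor area 8,800 square feet < 11,000 square feet → Compliance Permit not required.
Rule 4: is a worker-owned cooperative; is a home-based business; years in business 22 < 24 → Cooperative Registration required.
Rule 5: vehicles 14 ≥ 13 → Fleet Certificate required.
Rule 6: stores flammable materials; is a home-based business → Commercial Registration required.
Rule 7: vehicles 14 ≤ 15 → exempt from Cooperative Registration.
Rule 8: floor area 8,800 square feet > 3,300 square feet; years in business 22 < 24 → Municipal Authorization required.
Rule 9: is a home-based business; floor area 8,800 square feet ≤ 18,900 square feet → Home Occupation Permit not required.
Rule 10: floor area 8,800 square feet ≤ 17,500 square feet; is a home-based business → Annual License not required.
Rule 11: vehicles 14 ≤ 22; floor area 8,800 square feet ≥ 5,200 square feet → Small Fleet Permit required.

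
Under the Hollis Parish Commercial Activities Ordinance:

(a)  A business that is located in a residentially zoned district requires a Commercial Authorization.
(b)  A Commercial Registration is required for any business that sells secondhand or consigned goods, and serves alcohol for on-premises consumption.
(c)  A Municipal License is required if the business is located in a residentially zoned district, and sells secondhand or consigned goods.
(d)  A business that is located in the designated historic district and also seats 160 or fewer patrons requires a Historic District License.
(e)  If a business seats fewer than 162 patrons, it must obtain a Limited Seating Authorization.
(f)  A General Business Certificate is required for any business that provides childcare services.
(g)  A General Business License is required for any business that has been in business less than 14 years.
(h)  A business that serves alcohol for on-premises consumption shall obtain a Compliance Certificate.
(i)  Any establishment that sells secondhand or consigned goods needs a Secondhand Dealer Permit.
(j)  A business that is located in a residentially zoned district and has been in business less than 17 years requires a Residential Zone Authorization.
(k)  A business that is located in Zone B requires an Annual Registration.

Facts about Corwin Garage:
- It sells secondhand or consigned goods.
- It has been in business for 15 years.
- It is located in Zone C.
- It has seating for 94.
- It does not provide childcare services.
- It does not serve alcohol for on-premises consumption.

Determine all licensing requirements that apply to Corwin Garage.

Limited Seating Authorization, Secondhand Dealer Permit

(a) is located in Zone C (not: is located in a residentially zoned district) → Commercial Authorization not required.
(b) sells secondhand or consigned goods; does not serve alcohol for on-premises consumption → Commercial Registration not required.
(c) is located in Zone C (not: is located in a residentially zoned district); sells secondhand or consigned goods → Municipal License not required.
(d) is located in Zone C (not: is located in the designated historic district); seating 94 ≤ 160 → Historic District License not required.
(e) seating 94 < 162 → Limited Seating Authorization required.
(f) does not provide childcare services → General Business Certificate not required.
(g) years in business 15 ≥ 14 → General Business License not required.
(h) does not serve alcohol for on-premises consumption → Compliance Certificate not required.
(i) sells secondhand or consigned goods → Secondhand Dealer Permit required.
(j) is located in Zone C (not: is located in a residentially zoned district); years in business 15 < 17 → Residential Zone Authorization not required.
(k) is located in Zone C (not: is located in Zone B) → Annual Registration not required.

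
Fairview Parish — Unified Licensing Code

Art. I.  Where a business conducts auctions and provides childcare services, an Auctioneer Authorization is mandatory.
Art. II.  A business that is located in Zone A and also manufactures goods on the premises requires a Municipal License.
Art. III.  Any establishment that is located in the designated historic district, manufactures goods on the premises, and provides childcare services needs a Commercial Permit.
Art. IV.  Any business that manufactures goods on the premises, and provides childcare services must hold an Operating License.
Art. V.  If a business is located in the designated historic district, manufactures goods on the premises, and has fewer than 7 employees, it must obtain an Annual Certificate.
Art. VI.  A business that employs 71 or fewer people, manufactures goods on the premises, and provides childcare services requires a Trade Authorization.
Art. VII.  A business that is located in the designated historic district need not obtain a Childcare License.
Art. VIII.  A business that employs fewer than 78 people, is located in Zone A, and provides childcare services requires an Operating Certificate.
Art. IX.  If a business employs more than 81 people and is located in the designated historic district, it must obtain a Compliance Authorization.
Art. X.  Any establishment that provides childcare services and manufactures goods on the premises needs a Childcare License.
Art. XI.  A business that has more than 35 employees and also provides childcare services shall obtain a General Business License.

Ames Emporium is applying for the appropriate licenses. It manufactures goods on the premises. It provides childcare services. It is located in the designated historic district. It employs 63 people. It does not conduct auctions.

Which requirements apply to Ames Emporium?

Commercial Permit, General Business License, Operating License, Trade Authorization

Art. I. does not conduct auctions; provides childcare services → Auctioneer Authorization not required.
Art. II. is located in the designated historic district (not: is located in Zone A); manufactures goods on the premises → Municipal License not required.
Art. III. is located in the designated historic district; manufactures goods on the premises; provides childcare services → Commercial Permit required.
Art. IV. manufactures goods on the premises; provides childcare services → Operating License required.
Art. V. is located in the designated historic district; manufactures goods on the premises; employees 63 ≥ 7 → Annual Certificate not required.
Art. VI. employees 63 ≤ 71; manufactures goods on the premises; provides childcare services → Trade Authorization required.
Art. VII. is located in the designated historic district → exempt from Childcare License.
Art. VIII. employees 63 < 78; is located in the designated historic district (not: is located in Zone A); provides childcare services → Operating Certificate not required.
Art. IX. employees 63 ≤ 81; is located in the designated historic district → Compliance Authorization not required.
Art. X. provides childcare services; manufactures goods on the premises → Childcare License required.
Art. XI. employees 63 > 35; provides childcare services → General Business License required.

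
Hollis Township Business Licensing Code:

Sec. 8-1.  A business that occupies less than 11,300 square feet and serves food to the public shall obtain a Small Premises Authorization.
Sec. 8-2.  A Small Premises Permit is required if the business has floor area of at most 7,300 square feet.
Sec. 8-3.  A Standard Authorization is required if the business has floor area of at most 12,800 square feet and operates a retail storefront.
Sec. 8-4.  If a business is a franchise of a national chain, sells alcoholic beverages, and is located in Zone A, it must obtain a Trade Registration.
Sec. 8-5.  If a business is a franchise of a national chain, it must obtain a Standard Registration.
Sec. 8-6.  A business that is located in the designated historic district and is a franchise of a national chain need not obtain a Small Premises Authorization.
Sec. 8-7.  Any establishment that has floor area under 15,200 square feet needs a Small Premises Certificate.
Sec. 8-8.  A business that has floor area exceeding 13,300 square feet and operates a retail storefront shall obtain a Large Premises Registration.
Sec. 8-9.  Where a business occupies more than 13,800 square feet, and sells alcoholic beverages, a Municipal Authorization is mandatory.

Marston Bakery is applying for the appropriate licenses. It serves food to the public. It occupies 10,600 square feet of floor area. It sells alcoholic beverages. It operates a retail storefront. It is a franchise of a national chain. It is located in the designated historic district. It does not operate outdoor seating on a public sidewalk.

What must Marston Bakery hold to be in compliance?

Sec. 8-1. floor area 10,600 square feet < 11,300 square feet; serves food to the public → Small Premises Authorization required.
Sec. 8-2. floor area 10,600 square feet > 7,300 square feet → Small Premises Permit not required.
Sec. 8-3. floor area 10,600 square feet ≤ 12,800 square feet; operates a retail storefront → Standard Authorization required.
Sec. 8-4. is a franchise of a national chain; sells alcoholic beverages; is located in the designated historic district (not: is located in Zone A) → Trade Registration not required.
Sec. 8-5. is a franchise of a national chain → Standard Registration required.
Sec. 8-6. is located in the designated historic district; is a franchise of a national chain → exempt from Small Premises Authorization.
Sec. 8-7. floor area 10,600 square feet < 15,200 square feet → Small Premises Certificate required.
Sec. 8-8. floor area 10,600 square feet ≤ 13,300 square feet; operates a retail storefront → Large Premises Registration not required.
Sec. 8-9. floor area 10,600 square feet ≤ 13,800 square feet; sells alcoholic beverages → Municipal Authorization not required.

Small Premises Certificate, Standard Authorization, Standard Registration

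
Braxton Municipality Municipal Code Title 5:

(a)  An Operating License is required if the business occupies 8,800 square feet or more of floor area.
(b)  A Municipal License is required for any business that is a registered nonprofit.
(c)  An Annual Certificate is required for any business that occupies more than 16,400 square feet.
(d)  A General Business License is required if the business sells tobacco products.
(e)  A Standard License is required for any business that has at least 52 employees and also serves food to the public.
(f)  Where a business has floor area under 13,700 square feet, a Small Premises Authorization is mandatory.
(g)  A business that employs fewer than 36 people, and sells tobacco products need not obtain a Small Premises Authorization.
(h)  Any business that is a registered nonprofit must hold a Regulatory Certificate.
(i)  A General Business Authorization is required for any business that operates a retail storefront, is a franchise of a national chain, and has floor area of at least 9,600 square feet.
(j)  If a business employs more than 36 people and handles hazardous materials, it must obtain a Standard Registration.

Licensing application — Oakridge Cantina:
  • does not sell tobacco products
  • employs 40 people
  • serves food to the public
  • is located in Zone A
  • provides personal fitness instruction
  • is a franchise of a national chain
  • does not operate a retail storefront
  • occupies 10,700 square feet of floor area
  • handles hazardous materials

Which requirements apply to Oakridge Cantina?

Operating License, Small Premises Authorization, Standard Registration

(a) floor area 10,700 square feet ≥ 8,800 square feet → Operating License required.
(b) is a franchise of a national chain (not: is a registered nonprofit) → Municipal License not required.
(c) floor area 10,700 square feet ≤ 16,400 square feet → Annual Certificate not required.
(d) does not sell tobacco products → General Business License not required.
(e) employees 40 < 52; serves food to the public → Standard License not required.
(f) floor area 10,700 square feet < 13,700 square feet → Small Premises Authorization required.
(g) employees 40 ≥ 36; does not sell tobacco products → Small Premises Authorization exemption does not apply.
(h) is a franchise of a national chain (not: is a registered nonprofit) → Regulatory Certificate not required.
(i) does not operate a retail storefront; is a franchise of a national chain; floor area 10,700 square feet ≥ 9,600 square feet → General Business Authorization not required.
(j) employees 40 > 36; handles hazardous materials → Standard Registration required.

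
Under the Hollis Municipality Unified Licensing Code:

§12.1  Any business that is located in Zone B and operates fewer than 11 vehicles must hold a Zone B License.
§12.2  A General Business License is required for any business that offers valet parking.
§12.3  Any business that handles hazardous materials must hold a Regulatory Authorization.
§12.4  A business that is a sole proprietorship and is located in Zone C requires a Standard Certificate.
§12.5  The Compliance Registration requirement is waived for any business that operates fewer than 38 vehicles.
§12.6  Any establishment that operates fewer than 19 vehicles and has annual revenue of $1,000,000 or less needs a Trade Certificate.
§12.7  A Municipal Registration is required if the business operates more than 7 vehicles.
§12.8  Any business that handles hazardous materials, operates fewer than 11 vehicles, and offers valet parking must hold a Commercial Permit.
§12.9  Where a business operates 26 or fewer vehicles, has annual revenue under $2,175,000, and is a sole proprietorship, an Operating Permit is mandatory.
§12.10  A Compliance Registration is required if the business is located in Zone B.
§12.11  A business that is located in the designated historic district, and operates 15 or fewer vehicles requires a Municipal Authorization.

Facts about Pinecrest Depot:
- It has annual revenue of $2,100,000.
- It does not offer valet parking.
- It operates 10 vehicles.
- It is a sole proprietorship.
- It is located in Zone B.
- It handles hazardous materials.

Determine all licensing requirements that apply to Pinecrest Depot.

§12.1 is located in Zone B; vehicles 10 < 11 → Zone B License required.
§12.2 does not offer valet parking → General Business License not required.
§12.3 handles hazardous materials → Regulatory Authorization required.
§12.4 is a sole proprietorship; is located in Zone B (not: is located in Zone C) → Standard Certificate not required.
§12.5 vehicles 10 < 38 → exempt from Compliance Registration.
§12.6 vehicles 10 < 19; revenue $2,100,000 > $1,000,000 → Trade Certificate not required.
§12.7 vehicles 10 > 7 → Municipal Registration required.
§12.8 handles hazardous materials; vehicles 10 < 11; does not offer valet parking → Commercial Permit not required.
§12.9 vehicles 10 ≤ 26; revenue $2,100,000 < $2,175,000; is a sole proprietorship → Operating Permit required.
§12.10 is located in Zone B → Compliance Registration required.
§12.11 is located in Zone B (not: is located in the designated historic district); vehicles 10 ≤ 15 → Municipal Authorization not required.

Municipal Registration, Operating Permit, Regulatory Authorization, Zone B License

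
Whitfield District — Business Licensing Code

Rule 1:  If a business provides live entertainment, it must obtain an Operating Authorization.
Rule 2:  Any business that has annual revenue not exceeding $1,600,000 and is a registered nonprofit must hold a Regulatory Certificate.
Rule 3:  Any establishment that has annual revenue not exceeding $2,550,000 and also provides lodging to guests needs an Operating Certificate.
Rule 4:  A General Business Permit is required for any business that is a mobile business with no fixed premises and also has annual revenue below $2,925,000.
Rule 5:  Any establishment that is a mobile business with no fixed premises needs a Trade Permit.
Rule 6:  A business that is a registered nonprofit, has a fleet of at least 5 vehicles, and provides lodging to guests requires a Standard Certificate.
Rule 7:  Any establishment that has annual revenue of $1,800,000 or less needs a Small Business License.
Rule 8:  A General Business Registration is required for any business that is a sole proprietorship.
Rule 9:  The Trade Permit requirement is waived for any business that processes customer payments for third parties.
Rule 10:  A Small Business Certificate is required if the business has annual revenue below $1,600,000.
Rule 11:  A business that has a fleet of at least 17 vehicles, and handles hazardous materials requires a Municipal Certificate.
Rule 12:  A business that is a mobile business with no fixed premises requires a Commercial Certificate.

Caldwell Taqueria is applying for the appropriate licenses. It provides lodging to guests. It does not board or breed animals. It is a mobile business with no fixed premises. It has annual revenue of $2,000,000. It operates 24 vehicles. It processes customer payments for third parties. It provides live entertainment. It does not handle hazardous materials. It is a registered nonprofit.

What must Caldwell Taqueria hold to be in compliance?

Rule 1: provides live entertainment → Operating Authorization required.
Rule 2: revenue $2,000,000 > $1,600,000; is a registered nonprofit → Regulatory Certificate not required.
Rule 3: revenue $2,000,000 ≤ $2,550,000; provides lodging to guests → Operating Certificate required.
Rule 4: is a mobile business with no fixed premises; revenue $2,000,000 < $2,925,000 → General Business Permit required.
Rule 5: is a mobile business with no fixed premises → Trade Permit required.
Rule 6: is a registered nonprofit; vehicles 24 ≥ 5; provides lodging to guests → Standard Certificate required.
Rule 7: revenue $2,000,000 > $1,800,000 → Small Business License not required.
Rule 8: is a registered nonprofit (not: is a sole proprietorship) → General Business Registration not required.
Rule 9: processes customer payments for third parties → exempt from Trade Permit.
Rule 10: revenue $2,000,000 ≥ $1,600,000 → Small Business Certificate not required.
Rule 11: vehicles 24 ≥ 17; does not handle hazardous materials → Municipal Certificate not required.
Rule 12: is a mobile business with no fixed premises → Commercial Certificate required.

Commercial Certificate, General Business Permit, Operating Authorization, Operating Certificate, Standard Certificate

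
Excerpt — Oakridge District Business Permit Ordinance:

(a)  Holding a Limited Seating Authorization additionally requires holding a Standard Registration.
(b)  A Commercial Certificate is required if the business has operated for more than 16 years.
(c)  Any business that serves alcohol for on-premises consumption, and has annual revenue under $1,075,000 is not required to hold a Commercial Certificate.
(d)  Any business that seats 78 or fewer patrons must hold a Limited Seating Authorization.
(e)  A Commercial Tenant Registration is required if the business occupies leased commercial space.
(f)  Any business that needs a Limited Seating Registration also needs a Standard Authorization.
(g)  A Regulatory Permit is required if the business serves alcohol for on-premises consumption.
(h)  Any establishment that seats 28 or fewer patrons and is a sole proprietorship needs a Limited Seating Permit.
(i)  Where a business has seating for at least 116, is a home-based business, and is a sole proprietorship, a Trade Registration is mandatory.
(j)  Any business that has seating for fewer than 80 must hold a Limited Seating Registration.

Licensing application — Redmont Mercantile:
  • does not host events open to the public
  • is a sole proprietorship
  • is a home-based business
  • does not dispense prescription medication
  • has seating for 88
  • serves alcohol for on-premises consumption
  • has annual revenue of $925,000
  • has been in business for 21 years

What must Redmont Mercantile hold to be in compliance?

Regulatory Permit

(a) Limited Seating Authorization is not required → no effect.
(b) years in business 21 > 16 → Commercial Certificate required.
(c) serves alcohol for on-premises consumption; revenue $925,000 < $1,075,000 → exempt from Commercial Certificate.
(d) seating 88 > 78 → Limited Seating Authorization not required.
(e) is a home-based business (not: occupies leased commercial space) → Commercial Tenant Registration not required.
(f) Limited Seating Registration is not required → no effect.
(g) serves alcohol for on-premises consumption → Regulatory Permit required.
(h) seating 88 > 28; is a sole proprietorship → Limited Seating Permit not required.
(i) seating 88 < 116; is a home-based business; is a sole proprietorship → Trade Registration not required.
(j) seating 88 ≥ 80 → Limited Seating Registration not required.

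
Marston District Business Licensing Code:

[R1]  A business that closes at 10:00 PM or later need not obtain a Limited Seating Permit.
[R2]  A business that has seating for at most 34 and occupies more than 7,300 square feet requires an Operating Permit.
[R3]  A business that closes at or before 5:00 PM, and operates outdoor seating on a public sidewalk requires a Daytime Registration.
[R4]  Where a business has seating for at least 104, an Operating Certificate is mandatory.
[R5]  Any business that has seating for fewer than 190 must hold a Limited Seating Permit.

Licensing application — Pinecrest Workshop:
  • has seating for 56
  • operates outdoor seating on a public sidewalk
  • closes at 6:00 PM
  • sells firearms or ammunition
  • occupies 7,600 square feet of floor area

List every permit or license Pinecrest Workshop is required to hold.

[R1] closes 6:00 PM, at/before 10:00 PM → Limited Seating Permit exemption does not apply.
[R2] seating 56 > 34; floor area 7,600 square feet > 7,300 square feet → Operating Permit not required.
[R3] closes 6:00 PM, after 5:00 PM; operates outdoor seating on a public sidewalk → Daytime Registration not required.
[R4] seating 56 < 104 → Operating Certificate not required.
[R5] seating 56 < 190 → Limited Seating Permit required.

Limited Seating Permit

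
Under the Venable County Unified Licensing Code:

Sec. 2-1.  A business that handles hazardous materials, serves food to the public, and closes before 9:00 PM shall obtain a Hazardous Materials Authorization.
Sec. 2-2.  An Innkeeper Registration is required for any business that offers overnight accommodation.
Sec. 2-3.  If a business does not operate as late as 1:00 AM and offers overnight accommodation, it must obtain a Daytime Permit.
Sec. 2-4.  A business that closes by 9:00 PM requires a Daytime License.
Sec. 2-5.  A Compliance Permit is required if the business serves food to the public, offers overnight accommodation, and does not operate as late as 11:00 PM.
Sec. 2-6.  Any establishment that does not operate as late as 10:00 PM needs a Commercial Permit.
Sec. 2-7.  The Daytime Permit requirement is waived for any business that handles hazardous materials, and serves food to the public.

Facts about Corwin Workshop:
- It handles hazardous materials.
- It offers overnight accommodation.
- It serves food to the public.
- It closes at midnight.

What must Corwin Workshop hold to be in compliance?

Sec. 2-1. handles hazardous materials; serves food to the public; closes midnight, after 9:00 PM → Hazardous Materials Authorization not required.
Sec. 2-2. offers overnight accommodation → Innkeeper Registration required.
Sec. 2-3. closes midnight, at/before 1:00 AM; offers overnight accommodation → Daytime Permit required.
Sec. 2-4. closes midnight, after 9:00 PM → Daytime License not required.
Sec. 2-5. serves food to the public; offers overnight accommodation; closes midnight, after 11:00 PM → Compliance Permit not required.
Sec. 2-6. closes midnight, after 10:00 PM → Commercial Permit not required.
Sec. 2-7. handles hazardous materials; serves food to the public → exempt from Daytime Permit.

Innkeeper Registration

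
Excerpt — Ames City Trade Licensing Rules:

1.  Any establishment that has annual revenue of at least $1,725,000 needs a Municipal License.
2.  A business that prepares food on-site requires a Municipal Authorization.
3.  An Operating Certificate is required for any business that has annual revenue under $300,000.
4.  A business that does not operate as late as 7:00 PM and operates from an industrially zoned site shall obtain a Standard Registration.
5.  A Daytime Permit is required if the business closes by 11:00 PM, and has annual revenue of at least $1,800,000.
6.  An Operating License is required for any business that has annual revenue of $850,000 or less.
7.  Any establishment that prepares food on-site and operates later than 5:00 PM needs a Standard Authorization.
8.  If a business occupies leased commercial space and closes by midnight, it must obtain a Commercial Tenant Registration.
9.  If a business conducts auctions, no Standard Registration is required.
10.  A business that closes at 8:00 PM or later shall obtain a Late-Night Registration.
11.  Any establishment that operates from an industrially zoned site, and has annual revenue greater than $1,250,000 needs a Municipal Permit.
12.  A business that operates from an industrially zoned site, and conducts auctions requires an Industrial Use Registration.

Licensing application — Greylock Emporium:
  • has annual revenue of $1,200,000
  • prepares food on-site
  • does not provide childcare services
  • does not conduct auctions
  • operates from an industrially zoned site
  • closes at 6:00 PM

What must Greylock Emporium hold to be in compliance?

Municipal Authorization, Standard Authorization, Standard Registration

1. revenue $1,200,000 < $1,725,000 → Municipal License not required.
2. prepares food on-site → Municipal Authorization required.
3. revenue $1,200,000 ≥ $300,000 → Operating Certificate not required.
4. closes 6:00 PM, at/before 7:00 PM; operates from an industrially zoned site → Standard Registration required.
5. closes 6:00 PM, at/before 11:00 PM; revenue $1,200,000 < $1,800,000 → Daytime Permit not required.
6. revenue $1,200,000 > $850,000 → Operating License not required.
7. prepares food on-site; closes 6:00 PM, after 5:00 PM → Standard Authorization required.
8. operates from an industrially zoned site (not: occupies leased commercial space); closes 6:00 PM, at/before midnight → Commercial Tenant Registration not required.
9. does not conduct auctions → Standard Registration exemption does not apply.
10. closes 6:00 PM, at/before 8:00 PM → Late-Night Registration not required.
11. operates from an industrially zoned site; revenue $1,200,000 ≤ $1,250,000 → Municipal Permit not required.
12. operates from an industrially zoned site; does not conduct auctions → Industrial Use Registration not required.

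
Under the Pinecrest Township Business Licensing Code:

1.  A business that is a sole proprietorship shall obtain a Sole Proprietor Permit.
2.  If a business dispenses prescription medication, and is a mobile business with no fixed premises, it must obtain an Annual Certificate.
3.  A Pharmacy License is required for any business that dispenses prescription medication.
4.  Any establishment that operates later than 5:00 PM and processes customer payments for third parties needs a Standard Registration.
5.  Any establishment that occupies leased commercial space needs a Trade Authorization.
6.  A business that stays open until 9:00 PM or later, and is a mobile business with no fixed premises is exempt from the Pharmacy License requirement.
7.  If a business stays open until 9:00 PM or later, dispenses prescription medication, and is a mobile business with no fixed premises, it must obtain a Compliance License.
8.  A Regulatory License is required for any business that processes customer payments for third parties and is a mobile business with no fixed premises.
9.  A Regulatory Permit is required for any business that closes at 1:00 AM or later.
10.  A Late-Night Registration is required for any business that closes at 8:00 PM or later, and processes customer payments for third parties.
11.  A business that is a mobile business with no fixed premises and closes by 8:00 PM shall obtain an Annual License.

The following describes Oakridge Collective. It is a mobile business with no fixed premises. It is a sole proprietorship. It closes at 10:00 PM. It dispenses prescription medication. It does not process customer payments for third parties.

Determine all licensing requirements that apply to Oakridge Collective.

1. is a sole proprietorship → Sole Proprietor Permit required.
2. dispenses prescription medication; is a mobile business with no fixed premises → Annual Certificate required.
3. dispenses prescription medication → Pharmacy License required.
4. closes 10:00 PM, after 5:00 PM; does not process customer payments for third parties → Standard Registration not required.
5. is a mobile business with no fixed premises (not: occupies leased commercial space) → Trade Authorization not required.
6. closes 10:00 PM, after 9:00 PM; is a mobile business with no fixed premises → exempt from Pharmacy License.
7. closes 10:00 PM, after 9:00 PM; dispenses prescription medication; is a mobile business with no fixed premises → Compliance License required.
8. does not process customer payments for third parties; is a mobile business with no fixed premises → Regulatory License not required.
9. closes 10:00 PM, at/before 1:00 AM → Regulatory Permit not required.
10. closes 10:00 PM, after 8:00 PM; does not process customer payments for third parties → Late-Night Registration not required.
11. is a mobile business with no fixed premises; closes 10:00 PM, after 8:00 PM → Annual License not required.

Annual Certificate, Compliance License, Sole Proprietor Permit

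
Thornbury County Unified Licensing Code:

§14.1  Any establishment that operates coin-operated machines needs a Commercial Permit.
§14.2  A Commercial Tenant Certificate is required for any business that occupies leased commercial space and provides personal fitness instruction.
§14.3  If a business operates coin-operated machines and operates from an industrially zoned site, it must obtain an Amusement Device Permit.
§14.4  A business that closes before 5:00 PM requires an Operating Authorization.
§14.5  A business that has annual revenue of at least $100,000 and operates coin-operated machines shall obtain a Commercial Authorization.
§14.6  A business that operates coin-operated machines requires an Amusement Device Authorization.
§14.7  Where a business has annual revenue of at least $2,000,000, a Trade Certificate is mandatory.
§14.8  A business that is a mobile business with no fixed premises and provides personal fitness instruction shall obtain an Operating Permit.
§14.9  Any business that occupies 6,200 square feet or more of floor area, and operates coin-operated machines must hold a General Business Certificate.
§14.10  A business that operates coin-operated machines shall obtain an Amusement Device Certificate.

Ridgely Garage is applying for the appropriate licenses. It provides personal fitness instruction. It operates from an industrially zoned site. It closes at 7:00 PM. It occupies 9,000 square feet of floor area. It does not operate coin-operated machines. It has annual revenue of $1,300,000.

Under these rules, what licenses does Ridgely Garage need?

None

§14.1 does not operate coin-operated machines → Commercial Permit not required.
§14.2 operates from an industrially zoned site (not: occupies leased commercial space); provides personal fitness instruction → Commercial Tenant Certificate not required.
§14.3 does not operate coin-operated machines; operates from an industrially zoned site → Amusement Device Permit not required.
§14.4 closes 7:00 PM, after 5:00 PM → Operating Authorization not required.
§14.5 revenue $1,300,000 ≥ $100,000; does not operate coin-operated machines → Commercial Authorization not required.
§14.6 does not operate coin-operated machines → Amusement Device Authorization not required.
§14.7 revenue $1,300,000 < $2,000,000 → Trade Certificate not required.
§14.8 operates from an industrially zoned site (not: is a mobile business with no fixed premises); provides personal fitness instruction → Operating Permit not required.
§14.9 floor area 9,000 square feet ≥ 6,200 square feet; does not operate coin-operated machines → General Business Certificate not required.
§14.10 does not operate coin-operated machines → Amusement Device Certificate not required.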